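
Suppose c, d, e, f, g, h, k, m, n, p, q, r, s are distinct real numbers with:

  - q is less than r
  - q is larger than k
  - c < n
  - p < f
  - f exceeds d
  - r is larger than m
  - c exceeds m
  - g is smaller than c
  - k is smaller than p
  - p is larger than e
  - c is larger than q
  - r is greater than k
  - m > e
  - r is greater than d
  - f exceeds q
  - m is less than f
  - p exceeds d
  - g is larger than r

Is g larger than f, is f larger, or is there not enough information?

undetermined

Following every chain through g: above g we get c, n; below g we get e, k, m, d, q, r.
f is not reached, and no chain runs the other way from f to g.
So the given relations leave the order of g and f undetermined.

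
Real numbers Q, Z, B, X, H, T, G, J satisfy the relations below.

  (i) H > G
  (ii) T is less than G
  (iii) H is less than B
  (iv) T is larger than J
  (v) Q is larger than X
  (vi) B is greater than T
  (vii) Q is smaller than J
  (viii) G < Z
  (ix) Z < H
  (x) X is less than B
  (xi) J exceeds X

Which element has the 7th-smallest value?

H

Chaining the given pairs: X < Q < J < T < G < Z < H < B.
Counting 7 from the smallest end gives H.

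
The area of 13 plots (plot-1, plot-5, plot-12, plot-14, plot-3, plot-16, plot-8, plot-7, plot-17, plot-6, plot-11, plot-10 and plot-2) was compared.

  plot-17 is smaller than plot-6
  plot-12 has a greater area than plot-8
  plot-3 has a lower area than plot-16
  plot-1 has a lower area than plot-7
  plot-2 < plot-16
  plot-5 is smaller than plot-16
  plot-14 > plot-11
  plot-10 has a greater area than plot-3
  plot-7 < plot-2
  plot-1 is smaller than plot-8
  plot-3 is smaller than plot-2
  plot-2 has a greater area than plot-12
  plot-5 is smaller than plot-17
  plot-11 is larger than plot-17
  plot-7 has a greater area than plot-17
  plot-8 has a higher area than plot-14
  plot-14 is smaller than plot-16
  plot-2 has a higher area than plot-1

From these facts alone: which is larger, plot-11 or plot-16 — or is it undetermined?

The relevant relations are plot-11 < plot-14; plot-14 < plot-8; plot-8 < plot-12; plot-12 < plot-2; plot-2 < plot-16.
Together: plot-11 < plot-14 < plot-8 < plot-12 < plot-2 < plot-16.
So plot-16 is larger.

plot-16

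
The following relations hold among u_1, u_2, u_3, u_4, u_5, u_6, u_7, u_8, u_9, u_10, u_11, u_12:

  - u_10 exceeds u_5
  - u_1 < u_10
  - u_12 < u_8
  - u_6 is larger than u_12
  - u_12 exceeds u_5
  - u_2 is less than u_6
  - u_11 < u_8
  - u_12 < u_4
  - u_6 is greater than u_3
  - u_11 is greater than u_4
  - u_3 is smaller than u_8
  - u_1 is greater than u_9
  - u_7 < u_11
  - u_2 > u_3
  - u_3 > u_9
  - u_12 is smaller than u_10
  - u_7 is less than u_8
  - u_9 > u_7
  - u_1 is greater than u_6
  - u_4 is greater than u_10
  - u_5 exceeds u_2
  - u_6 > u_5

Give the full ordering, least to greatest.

u_7 < u_9 < u_3 < u_2 < u_5 < u_12 < u_6 < u_1 < u_10 < u_4 < u_11 < u_8

Each adjacent pair is fixed by a given relation: u_7 < u_9; u_9 < u_3; u_3 < u_2; u_2 < u_5; u_5 < u_12; u_12 < u_6; u_6 < u_1; u_1 < u_10; u_10 < u_4; u_4 < u_11; u_11 < u_8. Chaining them end to end gives the full order.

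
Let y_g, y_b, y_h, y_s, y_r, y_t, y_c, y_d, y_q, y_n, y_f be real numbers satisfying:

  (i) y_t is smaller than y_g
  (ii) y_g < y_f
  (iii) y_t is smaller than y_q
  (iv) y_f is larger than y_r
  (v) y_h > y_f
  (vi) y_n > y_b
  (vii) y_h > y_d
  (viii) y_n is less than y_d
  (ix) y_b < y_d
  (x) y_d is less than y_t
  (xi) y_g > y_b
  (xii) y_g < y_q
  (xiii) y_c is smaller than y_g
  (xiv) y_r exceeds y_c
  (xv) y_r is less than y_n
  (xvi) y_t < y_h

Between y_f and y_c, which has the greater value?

y_c < y_r < y_n < y_d < y_t < y_g < y_f, by transitivity through y_r, y_n, y_d, y_t, y_g.
So y_c < y_f; y_f is the larger of the two.

y_f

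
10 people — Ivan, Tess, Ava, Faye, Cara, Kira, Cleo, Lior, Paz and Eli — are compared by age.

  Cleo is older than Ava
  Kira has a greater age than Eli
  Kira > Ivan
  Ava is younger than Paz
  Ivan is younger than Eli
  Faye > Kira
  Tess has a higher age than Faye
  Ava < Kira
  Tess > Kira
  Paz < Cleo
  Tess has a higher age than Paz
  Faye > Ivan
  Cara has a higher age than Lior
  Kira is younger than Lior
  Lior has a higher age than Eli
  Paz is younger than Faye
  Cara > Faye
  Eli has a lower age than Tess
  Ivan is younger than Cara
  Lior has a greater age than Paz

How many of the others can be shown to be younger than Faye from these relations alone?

5

The elements the relations force below Faye are Ivan, Ava, Eli, Paz, Kira — no chain reaches any other.
That is 5.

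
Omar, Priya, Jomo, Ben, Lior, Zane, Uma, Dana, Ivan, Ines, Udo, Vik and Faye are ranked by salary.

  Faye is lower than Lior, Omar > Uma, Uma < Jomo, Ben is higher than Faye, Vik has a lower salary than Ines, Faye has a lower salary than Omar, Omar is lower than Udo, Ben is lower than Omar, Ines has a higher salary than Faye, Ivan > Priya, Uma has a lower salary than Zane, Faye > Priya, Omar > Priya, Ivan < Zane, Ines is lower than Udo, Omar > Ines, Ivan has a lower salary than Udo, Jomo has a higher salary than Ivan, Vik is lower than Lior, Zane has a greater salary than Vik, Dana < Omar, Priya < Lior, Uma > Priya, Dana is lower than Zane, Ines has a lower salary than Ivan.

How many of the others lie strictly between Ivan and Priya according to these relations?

The relations place Priya below Ivan. An element lies strictly between them when it is forced above Priya and also forced below Ivan.
Above Priya: {Faye, Ines, Uma, Jomo, Ben, Omar, Zane, Udo, Lior}. Below Ivan: {Faye, Vik, Ines}.
Intersection: {Faye, Ines} — 2.

2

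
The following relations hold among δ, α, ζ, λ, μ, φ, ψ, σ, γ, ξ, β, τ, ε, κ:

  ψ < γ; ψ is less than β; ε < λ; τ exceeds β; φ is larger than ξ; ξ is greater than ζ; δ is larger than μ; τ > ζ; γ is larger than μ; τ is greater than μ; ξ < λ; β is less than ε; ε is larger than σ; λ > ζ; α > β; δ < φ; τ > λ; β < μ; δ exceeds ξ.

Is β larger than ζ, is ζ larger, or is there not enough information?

undetermined

Following every chain through β: above β we get ε, μ, δ, φ, γ, λ, α, τ; below β we get ψ.
ζ is not reached, and no chain runs the other way from ζ to β.
So the given relations leave the order of β and ζ undetermined.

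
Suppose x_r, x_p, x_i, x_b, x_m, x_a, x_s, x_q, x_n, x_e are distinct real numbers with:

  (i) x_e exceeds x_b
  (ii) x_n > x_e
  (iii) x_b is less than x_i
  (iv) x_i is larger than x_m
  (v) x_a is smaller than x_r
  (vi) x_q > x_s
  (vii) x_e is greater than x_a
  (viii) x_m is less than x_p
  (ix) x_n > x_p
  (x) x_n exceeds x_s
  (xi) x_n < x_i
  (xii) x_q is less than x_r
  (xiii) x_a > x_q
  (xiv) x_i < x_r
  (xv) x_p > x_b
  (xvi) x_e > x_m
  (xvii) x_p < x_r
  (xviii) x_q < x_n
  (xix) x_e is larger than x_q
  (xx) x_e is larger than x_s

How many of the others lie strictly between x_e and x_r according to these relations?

2

Chaining upward from x_e reaches: x_n, x_i.
Chaining downward from x_r reaches: x_b, x_s, x_q, x_m, x_a, x_p, x_n, x_i.
Strictly between x_e and x_r are those in both lists: x_n, x_i — 2 elements.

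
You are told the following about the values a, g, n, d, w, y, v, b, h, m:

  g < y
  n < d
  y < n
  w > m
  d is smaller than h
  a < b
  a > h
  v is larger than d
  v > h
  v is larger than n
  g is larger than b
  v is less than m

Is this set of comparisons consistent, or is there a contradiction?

We have d < h stated directly, yet also h < a < b < g < y < n < d by chaining the others — so h < d. Contradiction.

inconsistent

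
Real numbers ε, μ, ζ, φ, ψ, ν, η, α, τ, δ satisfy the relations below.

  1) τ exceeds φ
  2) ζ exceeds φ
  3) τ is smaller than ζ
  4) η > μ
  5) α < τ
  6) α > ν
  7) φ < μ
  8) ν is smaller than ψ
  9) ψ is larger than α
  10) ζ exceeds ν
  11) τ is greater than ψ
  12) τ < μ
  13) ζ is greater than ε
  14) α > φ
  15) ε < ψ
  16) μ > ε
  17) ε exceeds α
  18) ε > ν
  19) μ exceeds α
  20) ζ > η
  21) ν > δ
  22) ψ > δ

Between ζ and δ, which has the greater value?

ζ

δ < ν and ν < α give δ < α.
With α < ε: δ < ν < α < ε.
With ε < ψ: δ < ν < α < ε < ψ.
With ψ < τ: δ < ν < α < ε < ψ < τ.
Then τ < μ extends the chain to μ.
With μ < η: δ < ν < α < ε < ψ < τ < μ < η.
With η < ζ: δ < ν < α < ε < ψ < τ < μ < η < ζ.
So δ < ζ; ζ is the larger of the two.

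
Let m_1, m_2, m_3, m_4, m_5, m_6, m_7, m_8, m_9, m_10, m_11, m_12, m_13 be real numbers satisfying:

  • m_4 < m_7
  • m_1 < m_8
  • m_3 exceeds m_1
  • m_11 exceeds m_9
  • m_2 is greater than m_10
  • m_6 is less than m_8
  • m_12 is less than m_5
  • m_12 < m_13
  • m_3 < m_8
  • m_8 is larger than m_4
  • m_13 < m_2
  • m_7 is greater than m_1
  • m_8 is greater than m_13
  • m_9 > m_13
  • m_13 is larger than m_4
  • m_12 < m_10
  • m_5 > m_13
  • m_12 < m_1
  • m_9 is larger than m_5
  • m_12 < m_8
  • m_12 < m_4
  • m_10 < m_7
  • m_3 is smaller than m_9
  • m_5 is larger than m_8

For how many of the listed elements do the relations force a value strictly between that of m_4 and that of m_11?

The relations place m_4 below m_11. An element lies strictly between them when it is forced above m_4 and also forced below m_11.
Above m_4: {m_13, m_2, m_7, m_8, m_5, m_9}. Below m_11: {m_12, m_1, m_13, m_3, m_6, m_8, m_5, m_9}.
Intersection: {m_13, m_8, m_5, m_9} — 4.

4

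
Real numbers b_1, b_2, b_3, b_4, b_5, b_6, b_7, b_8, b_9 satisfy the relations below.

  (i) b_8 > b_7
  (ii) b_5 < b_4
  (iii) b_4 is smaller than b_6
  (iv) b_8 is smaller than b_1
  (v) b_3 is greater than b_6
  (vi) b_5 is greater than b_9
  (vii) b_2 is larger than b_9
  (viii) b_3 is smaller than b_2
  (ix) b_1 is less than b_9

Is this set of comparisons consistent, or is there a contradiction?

consistent

The single ordering b_7 < b_8 < b_1 < b_9 < b_5 < b_4 < b_6 < b_3 < b_2 satisfies every listed relation, so no contradiction arises.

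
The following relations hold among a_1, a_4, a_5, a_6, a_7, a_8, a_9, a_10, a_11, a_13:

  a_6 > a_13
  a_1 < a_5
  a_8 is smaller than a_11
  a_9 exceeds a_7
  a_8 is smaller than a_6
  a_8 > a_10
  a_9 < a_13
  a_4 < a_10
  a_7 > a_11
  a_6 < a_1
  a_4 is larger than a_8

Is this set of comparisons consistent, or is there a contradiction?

Chaining the given relations yields a_4 < a_10 < a_8, so a_4 < a_8. But one relation states a_8 < a_4. These cannot both hold.

inconsistent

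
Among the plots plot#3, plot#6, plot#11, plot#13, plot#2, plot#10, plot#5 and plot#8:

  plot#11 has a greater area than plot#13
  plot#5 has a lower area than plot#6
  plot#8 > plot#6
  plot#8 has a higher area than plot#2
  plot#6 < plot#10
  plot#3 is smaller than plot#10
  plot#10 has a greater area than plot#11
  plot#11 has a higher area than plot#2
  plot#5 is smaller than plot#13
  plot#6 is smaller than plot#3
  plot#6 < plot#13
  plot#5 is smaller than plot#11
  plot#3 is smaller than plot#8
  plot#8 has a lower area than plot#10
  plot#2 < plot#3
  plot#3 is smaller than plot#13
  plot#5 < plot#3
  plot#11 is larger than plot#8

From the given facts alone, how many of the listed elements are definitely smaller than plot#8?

4

From plot#8 the given relations immediately reach plot#2, plot#6, plot#3.
From those, plot#5 — 4 in total.
Nothing else is reachable below plot#8; 4 in all.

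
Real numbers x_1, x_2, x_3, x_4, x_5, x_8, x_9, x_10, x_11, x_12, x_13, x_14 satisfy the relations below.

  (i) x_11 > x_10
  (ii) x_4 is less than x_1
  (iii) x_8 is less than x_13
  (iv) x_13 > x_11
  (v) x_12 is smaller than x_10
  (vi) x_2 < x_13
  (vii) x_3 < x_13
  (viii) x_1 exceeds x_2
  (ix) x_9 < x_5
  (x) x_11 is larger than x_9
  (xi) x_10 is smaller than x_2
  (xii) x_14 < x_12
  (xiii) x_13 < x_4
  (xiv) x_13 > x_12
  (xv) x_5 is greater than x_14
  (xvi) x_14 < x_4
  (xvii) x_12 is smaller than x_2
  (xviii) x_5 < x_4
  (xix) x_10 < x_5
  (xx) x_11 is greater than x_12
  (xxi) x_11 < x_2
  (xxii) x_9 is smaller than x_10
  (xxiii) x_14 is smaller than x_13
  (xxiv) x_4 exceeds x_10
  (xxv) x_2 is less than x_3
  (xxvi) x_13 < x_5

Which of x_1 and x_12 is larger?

x_1

Chaining the given relations: x_12 < x_10 < x_11 < x_2 < x_3 < x_13 < x_5 < x_4 < x_1.
So x_12 < x_1; x_1 is the larger of the two.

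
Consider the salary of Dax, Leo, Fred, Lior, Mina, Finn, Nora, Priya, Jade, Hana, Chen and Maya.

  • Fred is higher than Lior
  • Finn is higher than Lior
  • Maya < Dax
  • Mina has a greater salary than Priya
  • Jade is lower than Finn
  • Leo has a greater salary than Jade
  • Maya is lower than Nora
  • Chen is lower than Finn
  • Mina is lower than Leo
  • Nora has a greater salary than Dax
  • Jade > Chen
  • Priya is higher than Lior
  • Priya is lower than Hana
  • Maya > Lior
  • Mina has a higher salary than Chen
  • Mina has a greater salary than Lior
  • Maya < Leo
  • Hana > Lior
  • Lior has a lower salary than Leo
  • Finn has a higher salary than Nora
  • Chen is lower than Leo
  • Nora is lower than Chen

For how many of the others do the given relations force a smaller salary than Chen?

Directly below Chen: Nora.
One step further: Maya, Dax (3 so far).
One step further: Lior (4 so far).
Nothing else is reachable below Chen; 4 in all.

4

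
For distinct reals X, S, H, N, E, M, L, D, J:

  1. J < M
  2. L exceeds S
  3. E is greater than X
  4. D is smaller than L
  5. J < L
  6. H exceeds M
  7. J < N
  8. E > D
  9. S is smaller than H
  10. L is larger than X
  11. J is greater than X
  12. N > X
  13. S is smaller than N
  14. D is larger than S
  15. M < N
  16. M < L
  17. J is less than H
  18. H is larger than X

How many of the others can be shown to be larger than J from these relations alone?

Directly above J: M, N, L, H.
No other element is forced above J by the given relations, so the count is 4.

4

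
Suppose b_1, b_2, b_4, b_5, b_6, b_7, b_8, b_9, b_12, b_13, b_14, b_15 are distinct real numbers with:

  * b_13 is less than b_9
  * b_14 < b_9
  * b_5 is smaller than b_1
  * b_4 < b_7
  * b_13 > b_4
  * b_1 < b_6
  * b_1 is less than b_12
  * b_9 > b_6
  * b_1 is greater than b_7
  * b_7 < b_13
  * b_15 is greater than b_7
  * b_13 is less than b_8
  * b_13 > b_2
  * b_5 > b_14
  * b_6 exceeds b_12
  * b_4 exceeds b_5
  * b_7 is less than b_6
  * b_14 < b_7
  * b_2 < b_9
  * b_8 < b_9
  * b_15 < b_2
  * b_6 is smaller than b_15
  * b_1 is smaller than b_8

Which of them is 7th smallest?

The consecutive relations fix a unique order: b_14 < b_5 < b_4 < b_7 < b_1 < b_12 < b_6 < b_15 < b_2 < b_13 < b_8 < b_9.
The 7th smallest is b_6.

b_6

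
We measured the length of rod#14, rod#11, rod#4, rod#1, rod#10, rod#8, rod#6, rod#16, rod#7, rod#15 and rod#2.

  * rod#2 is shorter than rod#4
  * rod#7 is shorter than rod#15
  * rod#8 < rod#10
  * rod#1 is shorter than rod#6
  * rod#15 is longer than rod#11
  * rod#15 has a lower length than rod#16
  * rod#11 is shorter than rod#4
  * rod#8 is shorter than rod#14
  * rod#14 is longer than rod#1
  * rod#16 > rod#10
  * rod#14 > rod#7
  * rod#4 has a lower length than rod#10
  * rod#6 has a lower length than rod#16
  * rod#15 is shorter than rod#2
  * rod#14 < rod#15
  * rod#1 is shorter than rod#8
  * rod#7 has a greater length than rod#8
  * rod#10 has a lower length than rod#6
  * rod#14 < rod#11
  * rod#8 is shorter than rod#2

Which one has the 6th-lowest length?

rod#15

Piecing the relations together gives one ordering: rod#1 < rod#8 < rod#7 < rod#14 < rod#11 < rod#15 < rod#2 < rod#4 < rod#10 < rod#6 < rod#16.
The 6th smallest is rod#15.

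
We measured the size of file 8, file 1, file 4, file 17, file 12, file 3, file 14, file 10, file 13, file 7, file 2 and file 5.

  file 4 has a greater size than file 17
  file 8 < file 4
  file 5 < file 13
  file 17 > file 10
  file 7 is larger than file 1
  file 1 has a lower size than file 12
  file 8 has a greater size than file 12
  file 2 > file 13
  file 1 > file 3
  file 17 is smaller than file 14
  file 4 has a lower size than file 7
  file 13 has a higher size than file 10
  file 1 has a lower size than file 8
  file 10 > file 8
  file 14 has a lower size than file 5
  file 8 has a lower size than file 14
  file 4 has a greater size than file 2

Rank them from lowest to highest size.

file 3 < file 1 < file 12 < file 8 < file 10 < file 17 < file 14 < file 5 < file 13 < file 2 < file 4 < file 7

The consecutive links are each given: file 3 < file 1; file 1 < file 12; file 12 < file 8; file 8 < file 10; file 10 < file 17; file 17 < file 14; file 14 < file 5; file 5 < file 13; file 13 < file 2; file 2 < file 4; file 4 < file 7.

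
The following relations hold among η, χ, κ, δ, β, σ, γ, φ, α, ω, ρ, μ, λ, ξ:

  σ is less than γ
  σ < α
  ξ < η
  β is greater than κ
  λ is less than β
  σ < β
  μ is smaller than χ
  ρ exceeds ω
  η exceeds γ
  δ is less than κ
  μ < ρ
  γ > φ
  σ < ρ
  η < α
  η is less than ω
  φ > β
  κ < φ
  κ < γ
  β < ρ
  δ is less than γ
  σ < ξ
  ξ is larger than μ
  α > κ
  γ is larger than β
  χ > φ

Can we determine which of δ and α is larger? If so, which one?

α

δ < κ and κ < β give δ < β.
With β < φ: δ < κ < β < φ.
Then φ < γ extends the chain to γ.
With γ < η: δ < κ < β < φ < γ < η.
With η < α: δ < κ < β < φ < γ < η < α.
So α is larger.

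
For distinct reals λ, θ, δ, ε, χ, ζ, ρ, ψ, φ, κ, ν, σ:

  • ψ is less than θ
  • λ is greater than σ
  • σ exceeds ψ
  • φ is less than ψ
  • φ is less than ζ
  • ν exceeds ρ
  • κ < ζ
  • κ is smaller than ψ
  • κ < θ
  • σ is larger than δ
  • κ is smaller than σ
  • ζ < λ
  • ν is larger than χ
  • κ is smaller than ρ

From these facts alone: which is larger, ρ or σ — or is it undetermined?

undetermined

Following every chain through σ: above σ we get λ; below σ we get κ, φ, δ, ψ.
ρ is not reached, and no chain runs the other way from ρ to σ.
So the given relations leave the order of σ and ρ undetermined.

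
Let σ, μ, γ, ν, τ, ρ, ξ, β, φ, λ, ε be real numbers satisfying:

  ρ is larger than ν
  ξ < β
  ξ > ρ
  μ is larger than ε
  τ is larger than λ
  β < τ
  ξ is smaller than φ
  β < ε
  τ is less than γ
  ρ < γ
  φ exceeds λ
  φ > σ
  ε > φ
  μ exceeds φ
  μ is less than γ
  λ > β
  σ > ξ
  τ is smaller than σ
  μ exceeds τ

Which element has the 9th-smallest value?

ε

Chaining the given pairs: ν < ρ < ξ < β < λ < τ < σ < φ < ε < μ < γ.
Counting 9 from the smallest end gives ε.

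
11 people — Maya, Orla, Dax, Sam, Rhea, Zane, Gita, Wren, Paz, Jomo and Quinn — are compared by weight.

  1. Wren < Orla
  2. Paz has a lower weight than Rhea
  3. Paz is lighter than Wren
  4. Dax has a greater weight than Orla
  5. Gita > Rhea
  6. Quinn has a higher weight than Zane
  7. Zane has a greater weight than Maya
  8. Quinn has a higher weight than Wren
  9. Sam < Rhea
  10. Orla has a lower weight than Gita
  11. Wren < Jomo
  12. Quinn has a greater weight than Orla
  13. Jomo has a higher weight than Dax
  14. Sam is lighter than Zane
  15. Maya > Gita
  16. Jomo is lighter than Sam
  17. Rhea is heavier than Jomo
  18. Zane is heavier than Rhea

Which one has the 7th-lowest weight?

Chaining the given pairs: Paz < Wren < Orla < Dax < Jomo < Sam < Rhea < Gita < Maya < Zane < Quinn.
Counting 7 from the smallest end gives Rhea.

Rhea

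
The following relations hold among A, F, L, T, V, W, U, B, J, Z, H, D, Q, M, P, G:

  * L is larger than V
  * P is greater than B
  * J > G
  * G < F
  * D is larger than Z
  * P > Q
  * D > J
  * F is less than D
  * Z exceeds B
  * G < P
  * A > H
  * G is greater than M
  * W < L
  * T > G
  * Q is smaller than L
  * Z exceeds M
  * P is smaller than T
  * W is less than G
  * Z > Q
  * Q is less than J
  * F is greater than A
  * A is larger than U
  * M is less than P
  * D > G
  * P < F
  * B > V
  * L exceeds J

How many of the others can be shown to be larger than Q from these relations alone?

From Q the given relations immediately reach J, P, Z, L.
From those, F, D, T — 7 in total.
No other element is forced above Q by the given relations, so the count is 7.

7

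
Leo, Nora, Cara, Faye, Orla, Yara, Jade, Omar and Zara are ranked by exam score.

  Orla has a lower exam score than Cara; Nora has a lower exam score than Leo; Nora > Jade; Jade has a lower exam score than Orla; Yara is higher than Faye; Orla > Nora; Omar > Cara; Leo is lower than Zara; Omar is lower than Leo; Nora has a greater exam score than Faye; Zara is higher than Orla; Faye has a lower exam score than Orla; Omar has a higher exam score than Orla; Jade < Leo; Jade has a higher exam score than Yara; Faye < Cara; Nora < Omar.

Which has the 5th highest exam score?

Orla

The consecutive relations fix a unique order: Faye < Yara < Jade < Nora < Orla < Cara < Omar < Leo < Zara.
Counting 5 from the largest end gives Orla.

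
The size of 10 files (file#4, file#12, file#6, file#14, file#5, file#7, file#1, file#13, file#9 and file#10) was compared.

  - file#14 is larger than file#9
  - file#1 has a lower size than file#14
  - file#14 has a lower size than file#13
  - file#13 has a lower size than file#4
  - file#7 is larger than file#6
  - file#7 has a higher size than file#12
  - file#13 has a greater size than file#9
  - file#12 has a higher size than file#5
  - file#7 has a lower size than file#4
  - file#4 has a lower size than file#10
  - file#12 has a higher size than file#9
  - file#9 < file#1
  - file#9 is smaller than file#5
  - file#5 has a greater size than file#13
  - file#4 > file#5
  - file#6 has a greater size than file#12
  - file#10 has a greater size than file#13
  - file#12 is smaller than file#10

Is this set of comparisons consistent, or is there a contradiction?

consistent

Every relation is compatible with file#9 < file#1 < file#14 < file#13 < file#5 < file#12 < file#6 < file#7 < file#4 < file#10; the set is consistent.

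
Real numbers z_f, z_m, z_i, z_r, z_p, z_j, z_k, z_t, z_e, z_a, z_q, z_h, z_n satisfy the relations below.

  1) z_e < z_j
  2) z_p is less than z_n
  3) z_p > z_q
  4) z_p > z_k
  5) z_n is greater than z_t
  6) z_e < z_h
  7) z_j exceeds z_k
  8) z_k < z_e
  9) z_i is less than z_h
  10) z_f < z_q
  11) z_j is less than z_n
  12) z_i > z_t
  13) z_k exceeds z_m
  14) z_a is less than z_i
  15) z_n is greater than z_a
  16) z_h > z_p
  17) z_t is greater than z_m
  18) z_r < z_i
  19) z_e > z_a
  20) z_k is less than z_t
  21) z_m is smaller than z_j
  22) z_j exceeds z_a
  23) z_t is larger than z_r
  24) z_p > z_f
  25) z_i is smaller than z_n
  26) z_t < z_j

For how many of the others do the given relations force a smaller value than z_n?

11

From z_n the given relations immediately reach z_a, z_p, z_t, z_i, z_j.
From those, z_f, z_r, z_m, z_k, z_e, z_q — 11 in total.
No other element is forced below z_n by the given relations, so the count is 11.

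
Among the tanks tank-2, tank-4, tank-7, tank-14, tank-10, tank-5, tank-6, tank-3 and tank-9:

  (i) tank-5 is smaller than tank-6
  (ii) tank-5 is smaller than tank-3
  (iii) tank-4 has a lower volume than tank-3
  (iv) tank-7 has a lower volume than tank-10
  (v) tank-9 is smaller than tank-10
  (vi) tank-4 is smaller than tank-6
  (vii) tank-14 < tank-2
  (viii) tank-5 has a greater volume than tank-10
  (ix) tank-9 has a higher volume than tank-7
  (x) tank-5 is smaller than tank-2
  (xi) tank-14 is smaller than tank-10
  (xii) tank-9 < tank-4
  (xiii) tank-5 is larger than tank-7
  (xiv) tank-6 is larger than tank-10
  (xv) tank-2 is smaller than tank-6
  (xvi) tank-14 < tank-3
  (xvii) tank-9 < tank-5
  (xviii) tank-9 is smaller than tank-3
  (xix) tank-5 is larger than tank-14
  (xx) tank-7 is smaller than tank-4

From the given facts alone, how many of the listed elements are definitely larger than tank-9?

Directly above tank-9: tank-10, tank-5, tank-4, tank-3.
One step further: tank-2, tank-6 (6 so far).
Nothing else is reachable above tank-9; 6 in all.

6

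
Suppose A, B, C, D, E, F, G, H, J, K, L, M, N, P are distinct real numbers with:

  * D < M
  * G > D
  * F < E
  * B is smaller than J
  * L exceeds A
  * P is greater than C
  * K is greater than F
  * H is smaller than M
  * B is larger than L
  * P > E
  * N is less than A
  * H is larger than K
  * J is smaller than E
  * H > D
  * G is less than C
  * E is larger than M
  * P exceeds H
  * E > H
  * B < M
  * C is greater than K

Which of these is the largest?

F is not greatest since F < K; N is not greatest since N < A; A is not greatest since A < L; D is not greatest since D < G; L is not greatest since L < B; K is not greatest since K < C; G is not greatest since G < C; C is not greatest since C < P; H is not greatest since H < E; B is not greatest since B < M; J is not greatest since J < E; M is not greatest since M < E; E is not greatest since E < P.
Only P has nothing above it, so P is the largest.

P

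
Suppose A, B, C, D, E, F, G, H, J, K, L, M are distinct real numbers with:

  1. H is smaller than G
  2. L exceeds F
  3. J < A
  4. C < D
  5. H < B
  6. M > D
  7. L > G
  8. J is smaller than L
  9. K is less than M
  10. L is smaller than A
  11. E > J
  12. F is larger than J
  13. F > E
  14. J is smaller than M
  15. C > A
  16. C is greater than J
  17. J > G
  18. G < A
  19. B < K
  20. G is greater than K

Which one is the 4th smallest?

G

The consecutive relations fix a unique order: H < B < K < G < J < E < F < L < A < C < D < M.
The 4th smallest is G.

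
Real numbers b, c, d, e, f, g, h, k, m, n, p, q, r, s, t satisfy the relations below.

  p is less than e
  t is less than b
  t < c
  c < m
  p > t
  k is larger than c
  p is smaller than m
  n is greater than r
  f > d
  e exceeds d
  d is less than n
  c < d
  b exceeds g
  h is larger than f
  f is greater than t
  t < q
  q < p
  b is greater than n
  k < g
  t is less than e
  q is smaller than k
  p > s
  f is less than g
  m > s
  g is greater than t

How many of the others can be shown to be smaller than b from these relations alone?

The elements the relations force below b are t, c, d, q, f, r, n, k, g — no chain reaches any other.
That is 9.

9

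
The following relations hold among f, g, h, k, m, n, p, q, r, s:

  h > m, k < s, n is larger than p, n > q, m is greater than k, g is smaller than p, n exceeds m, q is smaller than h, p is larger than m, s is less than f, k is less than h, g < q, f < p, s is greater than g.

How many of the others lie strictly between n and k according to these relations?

4

The relations place k below n. An element lies strictly between them when it is forced above k and also forced below n.
Above k: {s, f, m, p, h}. Below n: {g, s, f, q, m, p}.
Intersection: {s, f, m, p} — 4.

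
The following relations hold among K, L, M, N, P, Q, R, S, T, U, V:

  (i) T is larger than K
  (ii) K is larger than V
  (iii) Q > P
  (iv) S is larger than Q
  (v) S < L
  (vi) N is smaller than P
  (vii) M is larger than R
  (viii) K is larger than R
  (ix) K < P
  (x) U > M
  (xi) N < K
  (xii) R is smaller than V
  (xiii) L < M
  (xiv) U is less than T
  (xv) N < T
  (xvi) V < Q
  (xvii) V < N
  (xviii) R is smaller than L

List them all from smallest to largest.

Nothing is placed below R, so it is least; from there R < V; V < N; N < K; K < P; P < Q; Q < S; S < L; L < M; M < U; U < T, each given directly.

R < V < N < K < P < Q < S < L < M < U < T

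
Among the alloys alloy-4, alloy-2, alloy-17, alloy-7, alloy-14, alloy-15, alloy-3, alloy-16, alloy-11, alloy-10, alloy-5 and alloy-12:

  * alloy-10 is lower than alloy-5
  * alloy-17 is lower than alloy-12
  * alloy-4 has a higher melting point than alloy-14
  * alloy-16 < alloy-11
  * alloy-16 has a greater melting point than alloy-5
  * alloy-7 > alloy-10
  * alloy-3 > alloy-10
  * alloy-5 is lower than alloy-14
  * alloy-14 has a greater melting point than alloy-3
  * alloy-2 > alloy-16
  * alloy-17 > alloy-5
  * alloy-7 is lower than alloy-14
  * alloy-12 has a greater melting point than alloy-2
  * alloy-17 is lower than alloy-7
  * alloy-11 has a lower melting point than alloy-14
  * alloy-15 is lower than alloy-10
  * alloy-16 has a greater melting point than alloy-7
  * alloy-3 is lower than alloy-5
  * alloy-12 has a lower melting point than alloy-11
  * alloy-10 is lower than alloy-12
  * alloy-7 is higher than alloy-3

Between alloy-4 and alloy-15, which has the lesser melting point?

alloy-15

Link the given pairs in sequence: alloy-15 < alloy-10; alloy-10 < alloy-3; alloy-3 < alloy-5; alloy-5 < alloy-17; alloy-17 < alloy-7; alloy-7 < alloy-16; alloy-16 < alloy-2; alloy-2 < alloy-12; alloy-12 < alloy-11; alloy-11 < alloy-14; alloy-14 < alloy-4.
Chaining these gives alloy-15 < alloy-10 < alloy-3 < alloy-5 < alloy-17 < alloy-7 < alloy-16 < alloy-2 < alloy-12 < alloy-11 < alloy-14 < alloy-4.
So alloy-15 < alloy-4; alloy-15 is the lower of the two.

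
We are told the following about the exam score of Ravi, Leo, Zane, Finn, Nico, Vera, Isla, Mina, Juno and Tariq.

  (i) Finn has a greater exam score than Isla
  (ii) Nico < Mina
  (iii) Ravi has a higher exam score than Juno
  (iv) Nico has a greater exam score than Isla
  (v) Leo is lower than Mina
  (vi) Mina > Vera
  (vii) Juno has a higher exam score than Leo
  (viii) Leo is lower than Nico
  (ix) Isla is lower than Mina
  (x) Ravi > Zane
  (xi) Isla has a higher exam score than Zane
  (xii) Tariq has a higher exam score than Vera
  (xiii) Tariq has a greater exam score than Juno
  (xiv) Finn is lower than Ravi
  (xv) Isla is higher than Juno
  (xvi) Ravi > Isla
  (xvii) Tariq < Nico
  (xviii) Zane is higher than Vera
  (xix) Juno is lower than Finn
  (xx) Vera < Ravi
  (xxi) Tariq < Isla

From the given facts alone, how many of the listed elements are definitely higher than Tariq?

5

The elements the relations force above Tariq are Isla, Nico, Finn, Ravi, Mina — no chain reaches any other.
That is 5.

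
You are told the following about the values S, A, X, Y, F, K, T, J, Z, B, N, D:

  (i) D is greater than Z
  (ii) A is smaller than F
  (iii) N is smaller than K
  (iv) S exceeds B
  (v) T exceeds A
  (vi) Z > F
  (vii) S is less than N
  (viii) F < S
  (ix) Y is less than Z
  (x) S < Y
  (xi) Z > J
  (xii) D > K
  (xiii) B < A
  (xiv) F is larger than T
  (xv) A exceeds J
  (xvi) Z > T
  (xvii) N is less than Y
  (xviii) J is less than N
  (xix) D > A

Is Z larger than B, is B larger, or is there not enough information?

Link the given pairs in sequence: B < A; A < T; T < F; F < S; S < N; N < Y; Y < Z.
Together: B < A < T < F < S < N < Y < Z.
So Z is larger.

Z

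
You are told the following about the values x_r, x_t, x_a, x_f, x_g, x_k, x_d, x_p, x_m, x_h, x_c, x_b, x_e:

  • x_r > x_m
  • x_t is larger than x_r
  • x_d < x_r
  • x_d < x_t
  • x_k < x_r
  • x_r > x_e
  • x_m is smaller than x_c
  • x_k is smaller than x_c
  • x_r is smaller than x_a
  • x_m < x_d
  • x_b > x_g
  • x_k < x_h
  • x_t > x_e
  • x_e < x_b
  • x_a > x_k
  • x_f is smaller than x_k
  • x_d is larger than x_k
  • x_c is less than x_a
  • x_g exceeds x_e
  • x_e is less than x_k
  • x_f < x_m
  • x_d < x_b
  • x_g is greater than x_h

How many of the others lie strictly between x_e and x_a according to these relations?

The relations place x_e below x_a. An element lies strictly between them when it is forced above x_e and also forced below x_a.
Above x_e: {x_k, x_h, x_g, x_d, x_r, x_c, x_t, x_b}. Below x_a: {x_f, x_k, x_m, x_d, x_r, x_c}.
Intersection: {x_k, x_d, x_r, x_c} — 4.

4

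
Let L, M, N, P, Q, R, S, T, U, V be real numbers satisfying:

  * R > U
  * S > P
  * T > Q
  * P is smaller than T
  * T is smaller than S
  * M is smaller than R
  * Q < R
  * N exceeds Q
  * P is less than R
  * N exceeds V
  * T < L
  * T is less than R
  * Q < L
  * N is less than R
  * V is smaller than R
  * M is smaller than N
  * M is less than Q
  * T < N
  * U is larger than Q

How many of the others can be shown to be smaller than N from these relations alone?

5

Directly below N: M, Q, V, T.
One step further: P (5 so far).
Nothing else is reachable below N; 5 in all.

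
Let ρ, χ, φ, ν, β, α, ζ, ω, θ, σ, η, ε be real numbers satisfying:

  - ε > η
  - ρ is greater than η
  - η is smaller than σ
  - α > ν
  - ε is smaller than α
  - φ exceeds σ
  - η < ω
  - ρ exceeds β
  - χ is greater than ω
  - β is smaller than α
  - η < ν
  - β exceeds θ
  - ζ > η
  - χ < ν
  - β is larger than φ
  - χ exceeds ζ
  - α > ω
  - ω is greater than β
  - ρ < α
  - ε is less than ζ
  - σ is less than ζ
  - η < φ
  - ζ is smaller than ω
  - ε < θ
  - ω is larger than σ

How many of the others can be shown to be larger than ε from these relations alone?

Directly above ε: θ, ζ, α.
One step further: β, ω, χ (6 so far).
One step further: ρ, ν (8 so far).
No other element is forced above ε by the given relations, so the count is 8.

8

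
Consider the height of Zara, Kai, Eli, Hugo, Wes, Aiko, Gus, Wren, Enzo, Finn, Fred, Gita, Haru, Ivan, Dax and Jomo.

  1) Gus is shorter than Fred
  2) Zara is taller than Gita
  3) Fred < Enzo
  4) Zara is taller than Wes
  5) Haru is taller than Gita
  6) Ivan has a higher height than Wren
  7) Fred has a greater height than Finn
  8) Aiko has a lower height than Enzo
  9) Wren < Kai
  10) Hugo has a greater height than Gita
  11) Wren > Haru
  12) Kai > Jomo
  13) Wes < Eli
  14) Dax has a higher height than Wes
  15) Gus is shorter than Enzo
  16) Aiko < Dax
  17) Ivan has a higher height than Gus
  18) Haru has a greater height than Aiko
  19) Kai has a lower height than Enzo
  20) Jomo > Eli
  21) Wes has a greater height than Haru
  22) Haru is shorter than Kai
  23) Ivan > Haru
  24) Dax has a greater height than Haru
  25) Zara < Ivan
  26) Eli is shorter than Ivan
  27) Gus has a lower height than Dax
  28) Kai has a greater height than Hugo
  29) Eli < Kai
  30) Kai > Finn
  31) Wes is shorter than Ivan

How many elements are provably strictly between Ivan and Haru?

The relations place Haru below Ivan. An element lies strictly between them when it is forced above Haru and also forced below Ivan.
Above Haru: {Wes, Zara, Wren, Eli, Dax, Jomo, Kai, Enzo}. Below Ivan: {Aiko, Gus, Gita, Wes, Zara, Wren, Eli}.
Intersection: {Wes, Zara, Wren, Eli} — 4.

4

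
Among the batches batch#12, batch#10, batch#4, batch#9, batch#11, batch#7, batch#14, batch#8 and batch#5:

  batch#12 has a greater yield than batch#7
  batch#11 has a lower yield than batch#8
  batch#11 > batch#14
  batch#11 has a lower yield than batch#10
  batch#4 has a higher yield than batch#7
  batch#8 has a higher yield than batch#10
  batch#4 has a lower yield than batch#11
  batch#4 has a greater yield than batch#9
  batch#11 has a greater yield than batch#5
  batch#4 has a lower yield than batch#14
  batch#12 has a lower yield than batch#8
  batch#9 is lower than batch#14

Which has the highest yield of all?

batch#8

batch#7 is not greatest since batch#7 < batch#4; batch#5 is not greatest since batch#5 < batch#11; batch#9 is not greatest since batch#9 < batch#4; batch#12 is not greatest since batch#12 < batch#8; batch#4 is not greatest since batch#4 < batch#11; batch#14 is not greatest since batch#14 < batch#11; batch#11 is not greatest since batch#11 < batch#8; batch#10 is not greatest since batch#10 < batch#8.
Only batch#8 has nothing above it, so batch#8 is the highest yield.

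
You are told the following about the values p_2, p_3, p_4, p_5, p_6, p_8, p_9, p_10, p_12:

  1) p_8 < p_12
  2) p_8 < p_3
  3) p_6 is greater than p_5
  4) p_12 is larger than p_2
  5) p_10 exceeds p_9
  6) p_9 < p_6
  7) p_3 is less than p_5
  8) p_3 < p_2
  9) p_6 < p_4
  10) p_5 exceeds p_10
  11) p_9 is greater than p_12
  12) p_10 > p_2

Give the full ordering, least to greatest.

Nothing is placed below p_8, so it is least; from there p_8 < p_3; p_3 < p_2; p_2 < p_12; p_12 < p_9; p_9 < p_10; p_10 < p_5; p_5 < p_6; p_6 < p_4, each given directly.

p_8 < p_3 < p_2 < p_12 < p_9 < p_10 < p_5 < p_6 < p_4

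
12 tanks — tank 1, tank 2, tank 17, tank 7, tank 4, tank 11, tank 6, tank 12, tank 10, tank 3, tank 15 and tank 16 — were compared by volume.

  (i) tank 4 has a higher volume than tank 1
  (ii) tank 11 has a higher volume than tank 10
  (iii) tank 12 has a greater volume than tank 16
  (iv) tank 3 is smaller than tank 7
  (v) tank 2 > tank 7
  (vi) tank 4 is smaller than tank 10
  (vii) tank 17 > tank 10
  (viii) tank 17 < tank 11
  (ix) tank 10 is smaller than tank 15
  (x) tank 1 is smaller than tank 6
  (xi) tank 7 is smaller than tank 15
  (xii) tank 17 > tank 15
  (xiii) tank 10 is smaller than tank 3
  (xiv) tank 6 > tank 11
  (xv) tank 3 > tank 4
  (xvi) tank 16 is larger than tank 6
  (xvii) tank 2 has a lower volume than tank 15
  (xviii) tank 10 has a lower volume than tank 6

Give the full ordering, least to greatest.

The consecutive links are each given: tank 1 < tank 4; tank 4 < tank 10; tank 10 < tank 3; tank 3 < tank 7; tank 7 < tank 2; tank 2 < tank 15; tank 15 < tank 17; tank 17 < tank 11; tank 11 < tank 6; tank 6 < tank 16; tank 16 < tank 12.

tank 1 < tank 4 < tank 10 < tank 3 < tank 7 < tank 2 < tank 15 < tank 17 < tank 11 < tank 6 < tank 16 < tank 12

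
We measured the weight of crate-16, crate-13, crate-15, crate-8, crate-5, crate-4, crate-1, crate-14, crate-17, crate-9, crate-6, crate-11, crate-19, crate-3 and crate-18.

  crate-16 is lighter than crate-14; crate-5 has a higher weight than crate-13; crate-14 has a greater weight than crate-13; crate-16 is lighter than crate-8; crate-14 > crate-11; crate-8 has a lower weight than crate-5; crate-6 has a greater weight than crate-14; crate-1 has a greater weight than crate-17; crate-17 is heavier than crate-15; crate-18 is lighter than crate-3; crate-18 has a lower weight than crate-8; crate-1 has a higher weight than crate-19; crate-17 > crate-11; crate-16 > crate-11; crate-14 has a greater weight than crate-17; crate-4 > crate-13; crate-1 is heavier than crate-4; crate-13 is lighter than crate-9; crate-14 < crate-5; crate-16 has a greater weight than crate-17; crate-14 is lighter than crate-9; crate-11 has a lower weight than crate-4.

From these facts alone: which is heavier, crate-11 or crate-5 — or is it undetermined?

crate-11 < crate-17 and crate-17 < crate-16 give crate-11 < crate-16.
With crate-16 < crate-14: crate-11 < crate-17 < crate-16 < crate-14.
Then crate-14 < crate-5 extends the chain to crate-5.
So crate-5 is heavier.

crate-5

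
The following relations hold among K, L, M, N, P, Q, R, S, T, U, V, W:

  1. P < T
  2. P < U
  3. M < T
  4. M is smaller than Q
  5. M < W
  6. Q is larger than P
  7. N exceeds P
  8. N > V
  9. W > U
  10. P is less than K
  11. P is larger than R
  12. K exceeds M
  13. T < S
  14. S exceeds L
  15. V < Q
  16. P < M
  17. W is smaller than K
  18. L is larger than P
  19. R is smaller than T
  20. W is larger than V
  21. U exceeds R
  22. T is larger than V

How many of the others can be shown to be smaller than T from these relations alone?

4

Directly below T: R, V, P, M.
Nothing else is reachable below T; 4 in all.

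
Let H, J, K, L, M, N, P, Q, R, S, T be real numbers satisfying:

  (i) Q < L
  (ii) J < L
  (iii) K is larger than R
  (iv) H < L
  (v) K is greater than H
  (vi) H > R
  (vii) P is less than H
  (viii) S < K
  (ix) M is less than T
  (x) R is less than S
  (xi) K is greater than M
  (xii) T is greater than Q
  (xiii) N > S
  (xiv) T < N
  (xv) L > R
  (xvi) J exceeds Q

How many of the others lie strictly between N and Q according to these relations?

Chaining upward from Q reaches: J, T, L.
Chaining downward from N reaches: R, M, S, T.
Strictly between Q and N are those in both lists: T — 1 element.

1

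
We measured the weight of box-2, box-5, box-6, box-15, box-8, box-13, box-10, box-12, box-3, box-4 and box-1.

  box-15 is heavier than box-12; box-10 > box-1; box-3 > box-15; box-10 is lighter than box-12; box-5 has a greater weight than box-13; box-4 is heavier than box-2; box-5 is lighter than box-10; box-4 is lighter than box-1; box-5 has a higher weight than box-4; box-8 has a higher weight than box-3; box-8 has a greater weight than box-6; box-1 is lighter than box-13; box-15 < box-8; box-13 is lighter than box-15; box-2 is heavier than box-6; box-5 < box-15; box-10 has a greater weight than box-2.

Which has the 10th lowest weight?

Piecing the relations together gives one ordering: box-6 < box-2 < box-4 < box-1 < box-13 < box-5 < box-10 < box-12 < box-15 < box-3 < box-8.
The 10th smallest is box-3.

box-3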